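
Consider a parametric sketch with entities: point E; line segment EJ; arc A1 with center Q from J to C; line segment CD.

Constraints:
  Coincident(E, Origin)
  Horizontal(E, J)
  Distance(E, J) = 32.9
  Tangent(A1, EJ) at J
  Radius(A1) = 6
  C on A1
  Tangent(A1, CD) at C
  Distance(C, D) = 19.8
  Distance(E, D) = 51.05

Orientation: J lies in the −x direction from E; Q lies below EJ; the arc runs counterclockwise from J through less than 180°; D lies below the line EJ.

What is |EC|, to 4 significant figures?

38.61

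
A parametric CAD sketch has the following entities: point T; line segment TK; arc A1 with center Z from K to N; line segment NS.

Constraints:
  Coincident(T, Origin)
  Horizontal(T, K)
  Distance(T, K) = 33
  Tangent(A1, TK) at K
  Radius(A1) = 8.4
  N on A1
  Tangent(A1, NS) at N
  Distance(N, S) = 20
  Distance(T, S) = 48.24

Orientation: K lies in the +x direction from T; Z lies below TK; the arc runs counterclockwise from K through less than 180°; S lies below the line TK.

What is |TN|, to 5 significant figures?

29.488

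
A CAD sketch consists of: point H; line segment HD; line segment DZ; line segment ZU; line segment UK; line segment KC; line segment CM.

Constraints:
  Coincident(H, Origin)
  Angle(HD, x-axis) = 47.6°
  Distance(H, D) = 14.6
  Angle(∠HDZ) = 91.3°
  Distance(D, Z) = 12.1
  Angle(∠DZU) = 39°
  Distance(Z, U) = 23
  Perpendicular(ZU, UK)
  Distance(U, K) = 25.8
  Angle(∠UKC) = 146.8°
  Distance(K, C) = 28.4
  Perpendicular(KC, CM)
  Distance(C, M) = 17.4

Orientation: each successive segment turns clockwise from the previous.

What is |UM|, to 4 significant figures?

50.10

∠UKC = 146.8° gives KC at 54.70° from the x-axis; with |KC| = 28.4, C = (13.33, 52.63). KC ⟂ CM, so CM runs at -35.30°; with |CM| = 17.4, M = (27.54, 42.58). Then |UM| = |M − U| = 50.10.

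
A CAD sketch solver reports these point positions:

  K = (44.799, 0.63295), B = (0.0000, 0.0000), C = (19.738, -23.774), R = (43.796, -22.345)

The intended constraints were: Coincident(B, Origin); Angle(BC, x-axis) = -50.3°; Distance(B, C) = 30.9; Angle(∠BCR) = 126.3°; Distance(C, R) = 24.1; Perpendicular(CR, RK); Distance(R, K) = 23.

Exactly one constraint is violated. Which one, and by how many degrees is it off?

Perpendicular(CR, RK) — off by 5.90°.

B = (0.00, 0.00) ✓; BC at -50.30° ✓; |BC| = 30.90 ✓; ∠BCR = 126.3° ✓; |CR| = 24.10 ✓; ∠(CR, RK) = 84.10° ✗; |RK| = 23.00 ✓.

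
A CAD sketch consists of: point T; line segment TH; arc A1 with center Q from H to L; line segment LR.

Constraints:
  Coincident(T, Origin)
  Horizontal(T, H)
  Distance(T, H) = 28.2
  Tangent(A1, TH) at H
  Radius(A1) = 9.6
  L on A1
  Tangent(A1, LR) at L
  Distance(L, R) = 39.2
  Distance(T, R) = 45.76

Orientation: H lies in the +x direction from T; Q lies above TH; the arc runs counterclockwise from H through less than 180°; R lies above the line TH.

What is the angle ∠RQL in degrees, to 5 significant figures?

76.239°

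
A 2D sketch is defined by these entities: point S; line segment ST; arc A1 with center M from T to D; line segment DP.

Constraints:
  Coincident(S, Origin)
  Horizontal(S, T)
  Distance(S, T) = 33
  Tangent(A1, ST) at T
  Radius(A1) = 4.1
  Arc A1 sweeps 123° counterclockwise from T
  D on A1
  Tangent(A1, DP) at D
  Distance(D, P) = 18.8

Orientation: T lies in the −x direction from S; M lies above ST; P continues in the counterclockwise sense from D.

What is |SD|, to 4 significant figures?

30.23

Since A1 is tangent to ST there, MT ⟂ ST, so M = T + (0, 4.1) = (-33.00, 4.100). On A1, T sits at bearing -90° from M; a 123° counterclockwise sweep puts D at bearing 33°, so D = M + 4.1·(cos 33°, sin 33°) = (-29.56, 6.333). Then |SD| = |D − S| = 30.23.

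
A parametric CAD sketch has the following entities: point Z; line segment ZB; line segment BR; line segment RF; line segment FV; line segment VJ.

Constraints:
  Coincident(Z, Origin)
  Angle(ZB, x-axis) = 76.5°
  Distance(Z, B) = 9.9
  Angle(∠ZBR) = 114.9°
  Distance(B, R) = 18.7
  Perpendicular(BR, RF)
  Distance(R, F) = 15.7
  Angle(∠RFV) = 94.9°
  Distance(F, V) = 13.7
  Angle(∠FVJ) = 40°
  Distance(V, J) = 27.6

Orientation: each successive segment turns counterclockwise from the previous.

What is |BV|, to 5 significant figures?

17.610

Z is at the origin; ZB runs at 76.5° with length 9.9, so B = (2.3111, 9.6265). ∠ZBR = 114.9° gives BR at 141.60° from the x-axis; with |BR| = 18.7, R = (-12.344, 21.242). BR ⟂ RF, so RF runs at -128.40°; with |RF| = 15.7, F = (-22.096, 8.9379). ∠RFV = 94.9° gives FV at -43.300° from the x-axis; with |FV| = 13.7, V = (-12.125, -0.45777). Then |BV| = |V − B| = 17.610.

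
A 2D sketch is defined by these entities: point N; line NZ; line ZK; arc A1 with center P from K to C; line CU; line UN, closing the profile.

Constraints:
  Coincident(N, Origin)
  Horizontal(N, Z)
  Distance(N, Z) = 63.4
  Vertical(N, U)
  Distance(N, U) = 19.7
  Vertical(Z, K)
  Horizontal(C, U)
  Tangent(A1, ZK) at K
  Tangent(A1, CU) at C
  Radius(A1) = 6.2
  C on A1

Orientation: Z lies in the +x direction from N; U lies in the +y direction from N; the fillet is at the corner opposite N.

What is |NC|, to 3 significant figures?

60.5

N is at the origin; NZ is horizontal with |NZ| = 63.4 and Z on the +x side, so Z = (63.4, 0.00). N and U share the same x with |NU| = 19.7 and U on the +y side, so U = (0.00, 19.7). The virtual corner opposite N is at (63.4, 19.7). Tangency of A1 to ZK means the radius PK is perpendicular to ZK and since A1 is tangent to CU there, PC ⟂ CU, with radius 6.2, so the center P sits 6.2 in from both sides at P = (57.2, 13.5). That places the tangent points at K = (63.4, 13.5) on ZK and C = (57.2, 19.7) on CU. Then |NC| = |C − N| = 60.5.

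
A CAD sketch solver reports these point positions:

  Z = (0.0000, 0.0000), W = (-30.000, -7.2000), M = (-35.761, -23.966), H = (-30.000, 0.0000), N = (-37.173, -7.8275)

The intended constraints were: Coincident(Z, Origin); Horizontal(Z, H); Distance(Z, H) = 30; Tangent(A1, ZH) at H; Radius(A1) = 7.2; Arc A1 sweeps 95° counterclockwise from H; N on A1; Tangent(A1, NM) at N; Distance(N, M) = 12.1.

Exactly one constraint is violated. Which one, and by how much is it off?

Distance(N, M) = 12.1 — off by 4.10.

Z = (0.00, 0.00) ✓; Z.y = 0.00, H.y = 0.00 ✓; |ZH| = 30.00 ✓; ∠(WH, HZ) = 90.00° ✓; |WH| = 7.200 ✓; bearing(W→N) − bearing(W→H) = 95.00° ✓; |WN| = 7.200 ✓; ∠(WN, NM) = 90.00° ✓; |NM| = 16.20 ✗.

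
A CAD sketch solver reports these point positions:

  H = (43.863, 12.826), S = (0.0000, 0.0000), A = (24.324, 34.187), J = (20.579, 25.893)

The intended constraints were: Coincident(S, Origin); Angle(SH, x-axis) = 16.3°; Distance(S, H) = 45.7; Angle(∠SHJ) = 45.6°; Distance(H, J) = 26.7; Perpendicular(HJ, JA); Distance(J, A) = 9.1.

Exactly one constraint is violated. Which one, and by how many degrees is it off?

Perpendicular(HJ, JA) — off by 5.00°.

S = (0.00, 0.00) ✓; SH at 16.30° ✓; |SH| = 45.70 ✓; ∠SHJ = 45.60° ✓; |HJ| = 26.70 ✓; ∠(HJ, JA) = 85.00° ✗; |JA| = 9.100 ✓.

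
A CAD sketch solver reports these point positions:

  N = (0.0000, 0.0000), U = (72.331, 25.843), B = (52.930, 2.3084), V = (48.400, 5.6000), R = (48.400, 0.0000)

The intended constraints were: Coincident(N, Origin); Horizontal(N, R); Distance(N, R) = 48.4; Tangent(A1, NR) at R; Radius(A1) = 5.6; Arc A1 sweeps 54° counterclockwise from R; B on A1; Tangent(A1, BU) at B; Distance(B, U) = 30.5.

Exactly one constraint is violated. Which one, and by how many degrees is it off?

Tangent(A1, BU) at B — off by 3.50°.

N = (0.00, 0.00) ✓; N.y = 0.00, R.y = 0.00 ✓; |NR| = 48.40 ✓; ∠(VR, RN) = 90.00° ✓; |VR| = 5.600 ✓; bearing(V→B) − bearing(V→R) = 54.00° ✓; |VB| = 5.600 ✓; ∠(VB, BU) = 93.50° ✗; |BU| = 30.50 ✓.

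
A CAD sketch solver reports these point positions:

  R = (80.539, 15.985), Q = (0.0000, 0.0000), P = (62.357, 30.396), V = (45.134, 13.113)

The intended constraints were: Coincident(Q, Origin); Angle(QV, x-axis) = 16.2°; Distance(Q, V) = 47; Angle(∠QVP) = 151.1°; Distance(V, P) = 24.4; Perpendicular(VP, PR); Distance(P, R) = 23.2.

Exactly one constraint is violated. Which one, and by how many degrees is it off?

Perpendicular(VP, PR) — off by 6.50°.

Q = (0.00, 0.00) ✓; QV at 16.20° ✓; |QV| = 47.00 ✓; ∠QVP = 151.1° ✓; |VP| = 24.40 ✓; ∠(VP, PR) = 83.50° ✗; |PR| = 23.20 ✓.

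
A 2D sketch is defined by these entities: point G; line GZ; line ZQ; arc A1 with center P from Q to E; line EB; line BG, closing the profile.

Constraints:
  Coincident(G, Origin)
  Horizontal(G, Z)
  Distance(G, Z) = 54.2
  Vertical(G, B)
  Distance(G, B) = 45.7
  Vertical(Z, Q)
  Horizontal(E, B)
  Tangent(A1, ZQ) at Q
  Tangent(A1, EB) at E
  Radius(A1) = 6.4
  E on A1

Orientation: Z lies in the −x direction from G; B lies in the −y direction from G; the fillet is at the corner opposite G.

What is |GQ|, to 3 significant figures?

66.9

The virtual corner opposite G is at (-54.2, -45.7). A1 meets ZQ tangentially, so PQ is at right angles to ZQ and tangency of A1 to EB means the radius PE is perpendicular to EB, with radius 6.4, so the center P sits 6.4 in from both sides at P = (-47.8, -39.3). That places the tangent points at Q = (-54.2, -39.3) on ZQ and E = (-47.8, -45.7) on EB. Then |GQ| = |Q − G| = 66.9.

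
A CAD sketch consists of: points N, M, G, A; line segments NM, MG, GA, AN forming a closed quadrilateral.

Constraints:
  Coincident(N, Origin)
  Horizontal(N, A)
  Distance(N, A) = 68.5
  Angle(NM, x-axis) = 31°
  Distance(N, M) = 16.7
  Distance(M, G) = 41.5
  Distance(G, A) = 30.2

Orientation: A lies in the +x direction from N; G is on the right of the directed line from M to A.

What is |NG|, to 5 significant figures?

49.057

Checks: |MG| = 41.50 ✓; |GA| = 30.20 ✓.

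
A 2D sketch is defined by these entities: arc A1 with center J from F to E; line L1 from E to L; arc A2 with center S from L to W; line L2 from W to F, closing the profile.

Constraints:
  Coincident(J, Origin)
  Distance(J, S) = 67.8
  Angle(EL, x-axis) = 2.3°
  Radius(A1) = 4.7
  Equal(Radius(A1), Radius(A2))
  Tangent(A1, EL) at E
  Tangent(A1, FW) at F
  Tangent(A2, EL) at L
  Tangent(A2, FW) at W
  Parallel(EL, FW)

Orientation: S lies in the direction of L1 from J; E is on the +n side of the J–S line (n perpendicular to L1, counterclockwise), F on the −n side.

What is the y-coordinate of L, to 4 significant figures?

7.417

The slot axis is L1's direction at 2.3°, so u = (cos 2.3°, sin 2.3°) = (0.9992, 0.04013) and n = (−sin 2.3°, cos 2.3°) = (-0.04013, 0.9992). J is at the origin and S lies 67.8 along u from J, so S = 67.8·u = (67.75, 2.721). Tangency of A1 to both parallel lines with radius 4.7 puts E and F at J ± 4.7·n: E = (-0.1886, 4.696), F = (0.1886, -4.696). Equal radii place L and W the same way about S: L = S + 4.7·n = (67.56, 7.417), W = S − 4.7·n = (67.93, -1.975). So L.y = 7.417.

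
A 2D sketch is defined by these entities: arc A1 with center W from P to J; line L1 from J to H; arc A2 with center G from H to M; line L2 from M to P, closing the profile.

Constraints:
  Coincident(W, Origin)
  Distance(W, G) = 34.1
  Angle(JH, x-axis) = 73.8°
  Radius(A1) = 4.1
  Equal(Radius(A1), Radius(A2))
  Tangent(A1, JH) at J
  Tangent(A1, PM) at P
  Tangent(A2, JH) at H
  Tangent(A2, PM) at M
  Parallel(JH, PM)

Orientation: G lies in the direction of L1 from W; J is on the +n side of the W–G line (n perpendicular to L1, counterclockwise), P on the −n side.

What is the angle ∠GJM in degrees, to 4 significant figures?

6.665°

The slot axis is L1's direction at 73.8°, so u = (cos 73.8°, sin 73.8°) = (0.2790, 0.9603) and n = (−sin 73.8°, cos 73.8°) = (-0.9603, 0.2790). W is at the origin and G lies 34.1 along u from W, so G = 34.1·u = (9.514, 32.75). Tangency of A1 to both parallel lines with radius 4.1 puts J and P at W ± 4.1·n: J = (-3.937, 1.144), P = (3.937, -1.144). Equal radii place H and M the same way about G: H = G + 4.1·n = (5.576, 33.89), M = G − 4.1·n = (13.45, 31.60). Then cos ∠GJM = JG·JM / (|JG||JM|), giving 6.665°.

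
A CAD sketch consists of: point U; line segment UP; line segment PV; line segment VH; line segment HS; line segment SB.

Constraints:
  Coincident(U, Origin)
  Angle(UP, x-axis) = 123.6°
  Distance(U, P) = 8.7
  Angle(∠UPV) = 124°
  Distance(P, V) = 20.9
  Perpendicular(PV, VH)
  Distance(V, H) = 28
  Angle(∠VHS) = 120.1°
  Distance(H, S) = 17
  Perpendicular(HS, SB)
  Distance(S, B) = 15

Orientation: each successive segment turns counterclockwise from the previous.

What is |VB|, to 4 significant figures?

32.38

∠VHS = 120.1° gives HS at -30.50° from the x-axis; with |HS| = 17.0, S = (-11.26, -29.24). HS is perpendicular to SB, so SB runs at 59.50°; with |SB| = 15.0, B = (-3.649, -16.31). Then |VB| = |B − V| = 32.38.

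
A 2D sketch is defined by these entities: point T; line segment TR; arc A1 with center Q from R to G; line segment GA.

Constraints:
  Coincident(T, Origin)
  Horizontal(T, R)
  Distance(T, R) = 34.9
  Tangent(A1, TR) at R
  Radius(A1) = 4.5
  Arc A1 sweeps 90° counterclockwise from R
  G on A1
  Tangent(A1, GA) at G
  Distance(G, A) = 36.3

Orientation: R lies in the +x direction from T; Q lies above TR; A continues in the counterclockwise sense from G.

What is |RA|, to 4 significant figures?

41.05

T is at the origin; TR is horizontal with |TR| = 34.9 and R on the +x side, so R = (34.90, 0.000). A1 meets TR tangentially, so QR is at right angles to TR, so Q = R + (0, 4.5) = (34.90, 4.500). On A1, R sits at bearing -90° from Q; a 90° counterclockwise sweep puts G at bearing 0°, so G = Q + 4.5·(cos 0°, sin 0°) = (39.40, 4.500). A1 meets GA tangentially, so QG is at right angles to GA, so GA runs along (−sin 0°, cos 0°); with |GA| = 36.3, A = (39.40, 40.80). Then |RA| = |A − R| = 41.05.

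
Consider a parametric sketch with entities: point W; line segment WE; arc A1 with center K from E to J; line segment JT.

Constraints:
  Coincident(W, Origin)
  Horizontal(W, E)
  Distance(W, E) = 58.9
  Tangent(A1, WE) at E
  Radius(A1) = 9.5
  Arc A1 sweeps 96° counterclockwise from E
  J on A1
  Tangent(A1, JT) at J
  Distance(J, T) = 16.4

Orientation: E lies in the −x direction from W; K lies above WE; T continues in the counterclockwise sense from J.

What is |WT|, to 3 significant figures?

57.8

On A1, E sits at bearing -90° from K; a 96° counterclockwise sweep puts J at bearing 6°, so J = K + 9.5·(cos 6°, sin 6°) = (-49.5, 10.5). A1 meets JT tangentially, so KJ is at right angles to JT, so JT runs along (−sin 6°, cos 6°); with |JT| = 16.4, T = (-51.2, 26.8). Then |WT| = |T − W| = 57.8.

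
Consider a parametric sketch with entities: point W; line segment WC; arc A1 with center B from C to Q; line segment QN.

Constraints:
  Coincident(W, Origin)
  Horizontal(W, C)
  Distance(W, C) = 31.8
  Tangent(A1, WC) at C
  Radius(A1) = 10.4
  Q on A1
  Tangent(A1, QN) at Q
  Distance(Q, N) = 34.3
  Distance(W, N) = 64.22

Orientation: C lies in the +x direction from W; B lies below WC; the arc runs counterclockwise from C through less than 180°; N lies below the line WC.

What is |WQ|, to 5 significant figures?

30.138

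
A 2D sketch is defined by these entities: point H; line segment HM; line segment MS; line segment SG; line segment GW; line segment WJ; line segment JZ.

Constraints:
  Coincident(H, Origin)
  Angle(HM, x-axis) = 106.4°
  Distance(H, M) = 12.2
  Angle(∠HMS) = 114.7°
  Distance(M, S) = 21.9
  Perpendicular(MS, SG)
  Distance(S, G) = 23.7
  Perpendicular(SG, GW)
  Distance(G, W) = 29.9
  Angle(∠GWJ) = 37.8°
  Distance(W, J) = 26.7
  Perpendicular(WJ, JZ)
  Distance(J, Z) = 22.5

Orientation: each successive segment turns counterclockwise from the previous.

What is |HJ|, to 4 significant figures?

18.58

The perpendicularity gives GW at right angles to SG, so GW runs at -8.300°; with |GW| = 29.9, W = (1.050, -12.90). ∠GWJ = 37.8° gives WJ at 133.9° from the x-axis; with |WJ| = 26.7, J = (-17.46, 6.336). Then |HJ| = |J − H| = 18.58.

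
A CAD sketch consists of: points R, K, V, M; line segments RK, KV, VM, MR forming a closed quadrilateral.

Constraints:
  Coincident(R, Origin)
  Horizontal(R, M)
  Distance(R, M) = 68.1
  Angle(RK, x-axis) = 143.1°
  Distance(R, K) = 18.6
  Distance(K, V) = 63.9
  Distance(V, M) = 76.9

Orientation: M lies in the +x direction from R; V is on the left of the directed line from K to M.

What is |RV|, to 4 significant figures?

66.64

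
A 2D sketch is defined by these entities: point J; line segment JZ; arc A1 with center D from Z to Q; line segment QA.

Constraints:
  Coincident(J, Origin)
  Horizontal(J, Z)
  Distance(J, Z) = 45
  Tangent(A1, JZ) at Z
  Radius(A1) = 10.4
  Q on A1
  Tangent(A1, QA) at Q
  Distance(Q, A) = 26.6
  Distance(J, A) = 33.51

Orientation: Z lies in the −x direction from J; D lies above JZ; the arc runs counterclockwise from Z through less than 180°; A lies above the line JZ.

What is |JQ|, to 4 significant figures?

36.79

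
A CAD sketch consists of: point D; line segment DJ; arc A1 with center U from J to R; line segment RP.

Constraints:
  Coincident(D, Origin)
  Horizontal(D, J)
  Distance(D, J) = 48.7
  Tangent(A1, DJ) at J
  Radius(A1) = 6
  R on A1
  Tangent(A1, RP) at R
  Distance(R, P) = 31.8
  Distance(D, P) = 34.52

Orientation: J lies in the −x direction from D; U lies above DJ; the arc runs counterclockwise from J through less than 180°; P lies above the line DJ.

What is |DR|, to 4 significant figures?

44.27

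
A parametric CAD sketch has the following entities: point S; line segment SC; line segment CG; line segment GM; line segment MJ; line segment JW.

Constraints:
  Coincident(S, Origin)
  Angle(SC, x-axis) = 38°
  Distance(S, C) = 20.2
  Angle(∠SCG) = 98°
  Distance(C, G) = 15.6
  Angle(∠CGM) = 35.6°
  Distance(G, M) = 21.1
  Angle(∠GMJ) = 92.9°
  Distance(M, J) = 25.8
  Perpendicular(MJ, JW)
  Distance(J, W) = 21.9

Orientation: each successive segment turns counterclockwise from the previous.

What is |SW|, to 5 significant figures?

41.610

S is at the origin; SC runs at 38.0° with length 20.2, so C = (15.918, 12.436). ∠SCG = 98.0° gives CG at 120.00° from the x-axis; with |CG| = 15.6, G = (8.1178, 25.946). ∠CGM = 35.6° gives GM at -95.600° from the x-axis; with |GM| = 21.1, M = (6.0588, 4.9471). ∠GMJ = 92.9° gives MJ at -8.5000° from the x-axis; with |MJ| = 25.8, J = (31.575, 1.1336). MJ is perpendicular to JW, so JW runs at 81.500°; with |JW| = 21.9, W = (34.812, 22.793). Then |SW| = |W − S| = 41.610.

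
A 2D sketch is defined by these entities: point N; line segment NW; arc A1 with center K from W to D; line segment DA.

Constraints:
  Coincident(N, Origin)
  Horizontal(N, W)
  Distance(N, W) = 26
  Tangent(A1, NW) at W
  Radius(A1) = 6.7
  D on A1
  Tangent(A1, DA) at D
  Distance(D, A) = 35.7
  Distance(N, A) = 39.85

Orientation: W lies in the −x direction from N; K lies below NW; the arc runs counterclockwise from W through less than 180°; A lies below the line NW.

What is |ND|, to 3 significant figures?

33.1

N is at the origin; N and W share the same y with |NW| = 26.0 and W on the −x side, so W = (-26.0, 0.00). Tangency of A1 to NW means the radius KW is perpendicular to NW, so K = W + (0, -6.7) = (-26.0, -6.70). Since KD ⟂ DA (tangency), |KA| = √(6.7² + 35.7²) = 36.3 regardless of where D sits on A1. So A lies on both circle(N, 39.85) and circle(K, 36.3); the below-NW intersection is A = (-9.03, -38.8). D is the foot of the tangent from A: D = (-31.2, -10.9).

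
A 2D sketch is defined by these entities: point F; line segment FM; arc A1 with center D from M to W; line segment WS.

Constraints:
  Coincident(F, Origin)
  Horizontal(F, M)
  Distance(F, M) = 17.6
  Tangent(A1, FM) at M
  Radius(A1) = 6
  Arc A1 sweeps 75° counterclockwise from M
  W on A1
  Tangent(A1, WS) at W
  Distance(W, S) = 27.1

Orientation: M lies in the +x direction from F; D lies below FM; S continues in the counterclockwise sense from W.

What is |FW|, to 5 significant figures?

12.614

F is at the origin; F and M share the same y with |FM| = 17.6 and M on the +x side, so M = (17.600, 0.0000). Tangency of A1 to FM means the radius DM is perpendicular to FM, so D = M + (0, -6) = (17.600, -6.0000). On A1, M sits at bearing 90° from D; a 75° counterclockwise sweep puts W at bearing 165°, so W = D + 6.0·(cos 165°, sin 165°) = (11.804, -4.4471). Then |FW| = |W − F| = 12.614.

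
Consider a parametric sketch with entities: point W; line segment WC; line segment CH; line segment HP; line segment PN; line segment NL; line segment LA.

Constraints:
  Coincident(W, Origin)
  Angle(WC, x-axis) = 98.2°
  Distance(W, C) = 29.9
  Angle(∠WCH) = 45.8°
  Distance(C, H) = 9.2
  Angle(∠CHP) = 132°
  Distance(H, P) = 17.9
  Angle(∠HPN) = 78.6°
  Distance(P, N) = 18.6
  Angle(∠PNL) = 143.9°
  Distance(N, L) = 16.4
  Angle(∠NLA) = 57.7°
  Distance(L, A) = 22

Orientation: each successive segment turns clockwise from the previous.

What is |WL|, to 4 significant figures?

32.00

W is at the origin; WC runs at 98.2° with length 29.9, so C = (-4.265, 29.59). ∠WCH = 45.8° gives CH at -36.00° from the x-axis; with |CH| = 9.2, H = (3.178, 24.19). ∠CHP = 132.0° gives HP at -84.00° from the x-axis; with |HP| = 17.9, P = (5.049, 6.385). ∠HPN = 78.6° gives PN at 174.6° from the x-axis; with |PN| = 18.6, N = (-13.47, 8.135). ∠PNL = 143.9° gives NL at 138.5° from the x-axis; with |NL| = 16.4, L = (-25.75, 19.00). Then |WL| = |L − W| = 32.00.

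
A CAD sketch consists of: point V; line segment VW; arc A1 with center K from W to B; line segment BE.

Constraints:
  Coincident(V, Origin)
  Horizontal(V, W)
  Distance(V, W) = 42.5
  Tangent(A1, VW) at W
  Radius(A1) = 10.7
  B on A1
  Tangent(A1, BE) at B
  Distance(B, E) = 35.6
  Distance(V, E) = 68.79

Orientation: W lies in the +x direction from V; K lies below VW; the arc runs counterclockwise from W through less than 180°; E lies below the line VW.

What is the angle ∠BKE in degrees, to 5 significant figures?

73.271°

V is at the origin; VW is horizontal with |VW| = 42.5 and W on the +x side, so W = (42.500, 0.0000). The tangent condition forces KW to be normal to VW, so K = W + (0, -10.7) = (42.500, -10.700). Since KB ⟂ BE (tangency), |KE| = √(10.7² + 35.6²) = 37.173 regardless of where B sits on A1. So E lies on both circle(V, 68.79) and circle(K, 37.173); the below-VW intersection is E = (50.159, -47.076). B is the foot of the tangent from E: B = (33.107, -15.825).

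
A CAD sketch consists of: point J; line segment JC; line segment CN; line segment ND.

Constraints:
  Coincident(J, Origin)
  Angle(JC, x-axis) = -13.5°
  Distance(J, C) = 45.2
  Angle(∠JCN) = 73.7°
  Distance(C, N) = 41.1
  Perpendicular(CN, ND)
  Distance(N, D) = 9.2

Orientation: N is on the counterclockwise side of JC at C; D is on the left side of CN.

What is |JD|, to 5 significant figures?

44.450

∠JCN = 73.7°, so CN runs at -13.5° + (180° − 73.7°) = 92.800° from the x-axis; with |CN| = 41.1, N = C + 41.1·(cos 92.800°, sin 92.800°) = (41.943, 30.499). CN is perpendicular to ND; with |ND| = 9.2 on the left of CN, D = N + 9.2·(-0.99881, -0.048850) = (32.754, 30.050). Then |JD| = |D − J| = 44.450.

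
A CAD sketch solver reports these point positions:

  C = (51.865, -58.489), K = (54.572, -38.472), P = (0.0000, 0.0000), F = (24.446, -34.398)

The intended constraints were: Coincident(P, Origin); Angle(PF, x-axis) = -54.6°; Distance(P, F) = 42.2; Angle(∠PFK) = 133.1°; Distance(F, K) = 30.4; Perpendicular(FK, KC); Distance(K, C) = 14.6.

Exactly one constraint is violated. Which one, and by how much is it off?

Distance(K, C) = 14.6 — off by 5.60.

P = (0.00, 0.00) ✓; PF at -54.60° ✓; |PF| = 42.20 ✓; ∠PFK = 133.1° ✓; |FK| = 30.40 ✓; ∠(FK, KC) = 90.00° ✓; |KC| = 20.20 ✗.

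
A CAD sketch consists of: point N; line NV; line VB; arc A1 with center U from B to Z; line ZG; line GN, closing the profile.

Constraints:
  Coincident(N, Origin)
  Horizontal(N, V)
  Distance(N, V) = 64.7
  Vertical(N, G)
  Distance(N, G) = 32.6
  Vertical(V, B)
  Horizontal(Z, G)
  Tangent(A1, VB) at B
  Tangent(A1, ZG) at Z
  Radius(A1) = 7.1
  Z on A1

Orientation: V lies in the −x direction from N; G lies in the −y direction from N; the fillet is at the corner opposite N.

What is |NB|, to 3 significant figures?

69.5

N is at the origin; NV is horizontal with |NV| = 64.7 and V on the −x side, so V = (-64.7, 0.00). N and G share the same x with |NG| = 32.6 and G on the −y side, so G = (0.00, -32.6). The virtual corner opposite N is at (-64.7, -32.6). A1 meets VB tangentially, so UB is at right angles to VB and the tangent condition forces UZ to be normal to ZG, with radius 7.1, so the center U sits 7.1 in from both sides at U = (-57.6, -25.5). That places the tangent points at B = (-64.7, -25.5) on VB and Z = (-57.6, -32.6) on ZG. Then |NB| = |B − N| = 69.5.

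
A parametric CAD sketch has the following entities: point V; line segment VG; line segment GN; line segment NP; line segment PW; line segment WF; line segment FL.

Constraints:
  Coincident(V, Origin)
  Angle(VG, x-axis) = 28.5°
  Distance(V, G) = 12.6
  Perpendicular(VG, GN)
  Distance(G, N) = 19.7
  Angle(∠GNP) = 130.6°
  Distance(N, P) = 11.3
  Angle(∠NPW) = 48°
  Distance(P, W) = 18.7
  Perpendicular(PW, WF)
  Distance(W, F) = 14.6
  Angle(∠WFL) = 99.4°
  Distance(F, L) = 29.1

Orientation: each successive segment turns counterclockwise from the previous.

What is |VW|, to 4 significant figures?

9.483

V is at the origin; VG runs at 28.5° with length 12.6, so G = (11.07, 6.012). VG is perpendicular to GN, so GN runs at 118.5°; with |GN| = 19.7, N = (1.673, 23.32). ∠GNP = 130.6° gives NP at 167.9° from the x-axis; with |NP| = 11.3, P = (-9.376, 25.69). ∠NPW = 48.0° gives PW at -60.10° from the x-axis; with |PW| = 18.7, W = (-0.05416, 9.483). Then |VW| = |W − V| = 9.483.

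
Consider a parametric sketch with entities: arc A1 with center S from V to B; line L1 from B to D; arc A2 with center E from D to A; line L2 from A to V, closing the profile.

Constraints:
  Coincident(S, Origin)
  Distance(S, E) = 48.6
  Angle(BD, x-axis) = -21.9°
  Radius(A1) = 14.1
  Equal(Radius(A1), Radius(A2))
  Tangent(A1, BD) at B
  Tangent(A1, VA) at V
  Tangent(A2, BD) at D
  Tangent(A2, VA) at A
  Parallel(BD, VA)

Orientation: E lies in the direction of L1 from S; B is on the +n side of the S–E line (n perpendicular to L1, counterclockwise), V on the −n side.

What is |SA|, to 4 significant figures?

50.60

The slot axis is L1's direction at -21.9°, so u = (cos -21.9°, sin -21.9°) = (0.9278, -0.3730) and n = (−sin -21.9°, cos -21.9°) = (0.3730, 0.9278). S is at the origin and E lies 48.6 along u from S, so E = 48.6·u = (45.09, -18.13). Tangency of A1 to both parallel lines with radius 14.1 puts B and V at S ± 14.1·n: B = (5.259, 13.08), V = (-5.259, -13.08). Equal radii place D and A the same way about E: D = E + 14.1·n = (50.35, -5.045), A = E − 14.1·n = (39.83, -31.21). Then |SA| = |A − S| = 50.60.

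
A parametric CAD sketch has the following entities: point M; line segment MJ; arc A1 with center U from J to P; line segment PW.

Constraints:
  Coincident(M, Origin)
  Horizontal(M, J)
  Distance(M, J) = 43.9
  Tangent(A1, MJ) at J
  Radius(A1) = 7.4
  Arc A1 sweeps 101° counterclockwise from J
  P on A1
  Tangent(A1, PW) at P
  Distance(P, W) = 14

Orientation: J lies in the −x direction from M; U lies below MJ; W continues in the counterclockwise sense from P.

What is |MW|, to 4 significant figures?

53.48

M is at the origin; M and J share the same y with |MJ| = 43.9 and J on the −x side, so J = (-43.90, 0.000). A1 meets MJ tangentially, so UJ is at right angles to MJ, so U = J + (0, -7.4) = (-43.90, -7.400). On A1, J sits at bearing 90° from U; a 101° counterclockwise sweep puts P at bearing 191°, so P = U + 7.4·(cos 191°, sin 191°) = (-51.16, -8.812). The tangent condition forces UP to be normal to PW, so PW runs along (−sin 191°, cos 191°); with |PW| = 14.0, W = (-48.49, -22.55). Then |MW| = |W − M| = 53.48.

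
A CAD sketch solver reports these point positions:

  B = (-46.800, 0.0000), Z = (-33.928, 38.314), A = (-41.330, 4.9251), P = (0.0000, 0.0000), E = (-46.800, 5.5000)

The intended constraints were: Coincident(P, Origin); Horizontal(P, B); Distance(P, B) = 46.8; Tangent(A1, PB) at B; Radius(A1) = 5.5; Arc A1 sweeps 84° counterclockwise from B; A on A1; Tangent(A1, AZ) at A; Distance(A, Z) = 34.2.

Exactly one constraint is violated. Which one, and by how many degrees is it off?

Tangent(A1, AZ) at A — off by 6.50°.

P = (0.00, 0.00) ✓; P.y = 0.00, B.y = 0.00 ✓; |PB| = 46.80 ✓; ∠(EB, BP) = 90.00° ✓; |EB| = 5.500 ✓; bearing(E→A) − bearing(E→B) = 84.00° ✓; |EA| = 5.500 ✓; ∠(EA, AZ) = 96.50° ✗; |AZ| = 34.20 ✓.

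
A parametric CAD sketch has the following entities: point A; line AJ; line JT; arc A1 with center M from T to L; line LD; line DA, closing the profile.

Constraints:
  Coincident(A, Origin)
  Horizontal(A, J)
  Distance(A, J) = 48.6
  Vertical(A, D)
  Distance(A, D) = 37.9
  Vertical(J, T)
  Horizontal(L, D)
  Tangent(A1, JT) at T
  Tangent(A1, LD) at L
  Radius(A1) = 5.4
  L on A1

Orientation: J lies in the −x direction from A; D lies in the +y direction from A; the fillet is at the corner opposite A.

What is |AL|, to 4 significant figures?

57.47

A is at the origin; A and J share the same y with |AJ| = 48.6 and J on the −x side, so J = (-48.60, 0.000). A and D share the same x with |AD| = 37.9 and D on the +y side, so D = (0.000, 37.90). The virtual corner opposite A is at (-48.60, 37.90). The tangent condition forces MT to be normal to JT and since A1 is tangent to LD there, ML ⟂ LD, with radius 5.4, so the center M sits 5.4 in from both sides at M = (-43.20, 32.50). That places the tangent points at T = (-48.60, 32.50) on JT and L = (-43.20, 37.90) on LD. Then |AL| = |L − A| = 57.47.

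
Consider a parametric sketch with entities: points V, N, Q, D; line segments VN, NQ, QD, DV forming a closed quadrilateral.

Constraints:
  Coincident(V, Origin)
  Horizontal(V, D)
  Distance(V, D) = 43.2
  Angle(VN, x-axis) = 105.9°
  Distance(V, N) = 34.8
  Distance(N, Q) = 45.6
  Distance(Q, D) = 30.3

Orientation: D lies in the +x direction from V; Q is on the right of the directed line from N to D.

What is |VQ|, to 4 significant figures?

14.71

Checks: |NQ| = 45.60 ✓; |QD| = 30.30 ✓.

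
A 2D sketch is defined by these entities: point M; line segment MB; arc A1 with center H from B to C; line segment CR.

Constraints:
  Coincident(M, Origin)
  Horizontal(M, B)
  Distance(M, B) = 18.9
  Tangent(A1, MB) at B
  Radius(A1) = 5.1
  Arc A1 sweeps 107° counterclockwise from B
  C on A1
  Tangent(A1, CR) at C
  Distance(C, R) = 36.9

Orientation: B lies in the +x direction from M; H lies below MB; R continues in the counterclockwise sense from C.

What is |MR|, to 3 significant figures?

48.7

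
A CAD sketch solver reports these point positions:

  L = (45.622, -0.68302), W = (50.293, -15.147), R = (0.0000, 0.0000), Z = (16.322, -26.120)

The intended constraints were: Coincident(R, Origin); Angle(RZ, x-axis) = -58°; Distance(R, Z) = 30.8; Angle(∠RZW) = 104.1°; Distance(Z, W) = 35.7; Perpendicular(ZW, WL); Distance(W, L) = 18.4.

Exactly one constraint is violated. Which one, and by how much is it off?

Distance(W, L) = 18.4 — off by 3.20.

R = (0.00, 0.00) ✓; RZ at -58.00° ✓; |RZ| = 30.80 ✓; ∠RZW = 104.1° ✓; |ZW| = 35.70 ✓; ∠(ZW, WL) = 90.00° ✓; |WL| = 15.20 ✗.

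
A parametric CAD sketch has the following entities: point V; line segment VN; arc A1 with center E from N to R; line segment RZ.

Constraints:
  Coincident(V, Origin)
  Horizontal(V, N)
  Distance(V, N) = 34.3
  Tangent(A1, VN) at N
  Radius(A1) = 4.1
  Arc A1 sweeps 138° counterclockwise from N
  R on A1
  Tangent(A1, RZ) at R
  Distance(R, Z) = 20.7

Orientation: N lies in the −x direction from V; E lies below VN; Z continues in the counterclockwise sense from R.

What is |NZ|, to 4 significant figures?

24.51

On A1, N sits at bearing 90° from E; a 138° counterclockwise sweep puts R at bearing 228°, so R = E + 4.1·(cos 228°, sin 228°) = (-37.04, -7.147). Tangency of A1 to RZ means the radius ER is perpendicular to RZ, so RZ runs along (−sin 228°, cos 228°); with |RZ| = 20.7, Z = (-21.66, -21.00). Then |NZ| = |Z − N| = 24.51.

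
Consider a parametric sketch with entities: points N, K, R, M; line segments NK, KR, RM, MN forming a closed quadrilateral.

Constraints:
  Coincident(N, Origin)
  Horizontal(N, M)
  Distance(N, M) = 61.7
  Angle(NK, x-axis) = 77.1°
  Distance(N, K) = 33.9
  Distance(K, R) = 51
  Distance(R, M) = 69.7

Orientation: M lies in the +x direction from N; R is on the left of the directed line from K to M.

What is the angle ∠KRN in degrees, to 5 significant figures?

13.607°

N is at the origin; NM is horizontal with |NM| = 61.7 and M in +x, so M = (61.7, 0). NK runs at 77.1° with |NK| = 33.9, so K = (7.5682, 33.044). R is determined by |KR| = 51.0 and |RM| = 69.7 together: it lies at the intersection of circle(K, 51.0) and circle(M, 69.7). With |KM| = 63.421, the foot of the radical line on KM is 13.916 from K and the perpendicular offset is √(51.0² − 13.916²) = 49.065. Taking the left-of-KM solution: R = (45.010, 67.672).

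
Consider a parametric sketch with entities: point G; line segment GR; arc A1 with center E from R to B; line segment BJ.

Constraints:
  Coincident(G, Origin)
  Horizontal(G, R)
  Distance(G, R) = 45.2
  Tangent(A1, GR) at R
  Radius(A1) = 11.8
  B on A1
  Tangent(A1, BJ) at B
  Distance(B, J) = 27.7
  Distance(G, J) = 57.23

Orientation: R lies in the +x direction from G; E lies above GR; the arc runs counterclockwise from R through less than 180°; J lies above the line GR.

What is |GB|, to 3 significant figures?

58.0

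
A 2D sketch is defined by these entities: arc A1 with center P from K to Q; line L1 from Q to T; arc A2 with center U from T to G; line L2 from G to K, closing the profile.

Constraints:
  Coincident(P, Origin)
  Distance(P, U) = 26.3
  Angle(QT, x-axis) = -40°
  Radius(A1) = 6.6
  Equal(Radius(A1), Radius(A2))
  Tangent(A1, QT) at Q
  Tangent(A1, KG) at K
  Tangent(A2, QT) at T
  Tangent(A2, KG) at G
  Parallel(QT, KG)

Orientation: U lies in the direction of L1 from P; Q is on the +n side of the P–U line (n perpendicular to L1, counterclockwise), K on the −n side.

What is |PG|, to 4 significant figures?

27.12

The slot axis is L1's direction at -40.0°, so u = (cos -40.0°, sin -40.0°) = (0.7660, -0.6428) and n = (−sin -40.0°, cos -40.0°) = (0.6428, 0.7660). P is at the origin and U lies 26.3 along u from P, so U = 26.3·u = (20.15, -16.91). Tangency of A1 to both parallel lines with radius 6.6 puts Q and K at P ± 6.6·n: Q = (4.242, 5.056), K = (-4.242, -5.056). Equal radii place T and G the same way about U: T = U + 6.6·n = (24.39, -11.85), G = U − 6.6·n = (15.90, -21.96). Then |PG| = |G − P| = 27.12.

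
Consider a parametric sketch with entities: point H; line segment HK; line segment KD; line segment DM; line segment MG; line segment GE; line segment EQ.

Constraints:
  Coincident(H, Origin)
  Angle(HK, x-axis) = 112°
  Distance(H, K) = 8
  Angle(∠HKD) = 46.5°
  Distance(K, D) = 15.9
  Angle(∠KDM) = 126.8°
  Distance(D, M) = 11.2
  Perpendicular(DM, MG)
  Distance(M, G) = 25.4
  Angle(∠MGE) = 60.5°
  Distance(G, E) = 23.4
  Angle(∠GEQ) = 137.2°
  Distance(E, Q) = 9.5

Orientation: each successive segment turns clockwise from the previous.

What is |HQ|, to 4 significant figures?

12.58

H is at the origin; HK runs at 112.0° with length 8.0, so K = (-2.997, 7.417). ∠HKD = 46.5° gives KD at -21.50° from the x-axis; with |KD| = 15.9, D = (11.80, 1.590). ∠KDM = 126.8° gives DM at -74.70° from the x-axis; with |DM| = 11.2, M = (14.75, -9.213). The perpendicularity gives MG at right angles to DM, so MG runs at -164.7°; with |MG| = 25.4, G = (-9.748, -15.92). ∠MGE = 60.5° gives GE at 75.80° from the x-axis; with |GE| = 23.4, E = (-4.007, 6.770). ∠GEQ = 137.2° gives EQ at 33.00° from the x-axis; with |EQ| = 9.5, Q = (3.960, 11.94). Then |HQ| = |Q − H| = 12.58.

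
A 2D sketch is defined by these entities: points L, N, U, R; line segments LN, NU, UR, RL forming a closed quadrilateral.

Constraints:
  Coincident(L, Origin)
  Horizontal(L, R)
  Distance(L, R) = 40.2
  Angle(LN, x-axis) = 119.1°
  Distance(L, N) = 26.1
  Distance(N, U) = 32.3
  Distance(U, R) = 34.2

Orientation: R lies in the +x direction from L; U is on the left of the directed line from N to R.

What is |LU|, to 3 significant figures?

33.3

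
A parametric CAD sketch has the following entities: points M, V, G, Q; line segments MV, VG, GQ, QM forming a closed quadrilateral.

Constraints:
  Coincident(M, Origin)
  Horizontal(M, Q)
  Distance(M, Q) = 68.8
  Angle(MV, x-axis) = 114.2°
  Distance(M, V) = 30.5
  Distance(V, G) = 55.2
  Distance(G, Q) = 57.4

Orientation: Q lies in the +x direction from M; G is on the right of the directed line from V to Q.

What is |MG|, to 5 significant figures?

25.034

M is at the origin; M and Q share the same y with |MQ| = 68.8 and Q in +x, so Q = (68.8, 0). MV runs at 114.2° with |MV| = 30.5, so V = (-12.503, 27.820). G is determined by |VG| = 55.2 and |GQ| = 57.4 together: it lies at the intersection of circle(V, 55.2) and circle(Q, 57.4). With |VQ| = 85.931, the foot of the radical line on VQ is 41.524 from V and the perpendicular offset is √(55.2² − 41.524²) = 36.370. Taking the right-of-VQ solution: G = (15.010, -20.035).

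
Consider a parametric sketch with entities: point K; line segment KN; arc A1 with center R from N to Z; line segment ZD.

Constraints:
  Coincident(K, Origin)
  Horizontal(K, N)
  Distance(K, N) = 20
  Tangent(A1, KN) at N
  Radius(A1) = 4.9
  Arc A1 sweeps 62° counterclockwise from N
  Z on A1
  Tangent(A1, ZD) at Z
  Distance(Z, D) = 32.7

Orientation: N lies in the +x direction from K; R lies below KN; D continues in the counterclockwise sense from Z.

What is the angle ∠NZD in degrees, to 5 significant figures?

149.00°

On A1, N sits at bearing 90° from R; a 62° counterclockwise sweep puts Z at bearing 152°, so Z = R + 4.9·(cos 152°, sin 152°) = (15.674, -2.5996). Tangency of A1 to ZD means the radius RZ is perpendicular to ZD, so ZD runs along (−sin 152°, cos 152°); with |ZD| = 32.7, D = (0.32184, -31.472). Then cos ∠NZD = ZN·ZD / (|ZN||ZD|), giving 149.00°.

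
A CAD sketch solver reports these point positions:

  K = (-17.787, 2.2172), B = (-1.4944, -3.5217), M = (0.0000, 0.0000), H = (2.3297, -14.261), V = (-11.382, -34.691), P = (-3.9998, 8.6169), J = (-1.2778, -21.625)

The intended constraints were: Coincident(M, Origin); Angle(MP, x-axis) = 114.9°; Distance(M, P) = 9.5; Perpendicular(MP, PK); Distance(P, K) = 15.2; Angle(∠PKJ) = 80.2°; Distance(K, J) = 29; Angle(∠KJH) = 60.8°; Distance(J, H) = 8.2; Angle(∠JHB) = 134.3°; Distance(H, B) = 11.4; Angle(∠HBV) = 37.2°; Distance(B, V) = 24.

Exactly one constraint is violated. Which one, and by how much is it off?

Distance(B, V) = 24 — off by 8.70.

M = (0.00, 0.00) ✓; MP at 114.9° ✓; |MP| = 9.500 ✓; ∠(MP, PK) = 90.00° ✓; |PK| = 15.20 ✓; ∠PKJ = 80.20° ✓; |KJ| = 29.00 ✓; ∠KJH = 60.80° ✓; |JH| = 8.200 ✓; ∠JHB = 134.3° ✓; |HB| = 11.40 ✓; ∠HBV = 37.20° ✓; |BV| = 32.70 ✗.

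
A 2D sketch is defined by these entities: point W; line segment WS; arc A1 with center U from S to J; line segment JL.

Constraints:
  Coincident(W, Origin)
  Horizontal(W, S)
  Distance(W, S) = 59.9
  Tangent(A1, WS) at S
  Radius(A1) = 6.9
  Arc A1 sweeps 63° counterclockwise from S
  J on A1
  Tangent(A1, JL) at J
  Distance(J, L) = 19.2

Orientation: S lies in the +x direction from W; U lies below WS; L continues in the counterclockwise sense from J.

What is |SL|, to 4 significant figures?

25.63

W is at the origin; W and S share the same y with |WS| = 59.9 and S on the +x side, so S = (59.90, 0.000). A1 meets WS tangentially, so US is at right angles to WS, so U = S + (0, -6.9) = (59.90, -6.900). On A1, S sits at bearing 90° from U; a 63° counterclockwise sweep puts J at bearing 153°, so J = U + 6.9·(cos 153°, sin 153°) = (53.75, -3.767). A1 meets JL tangentially, so UJ is at right angles to JL, so JL runs along (−sin 153°, cos 153°); with |JL| = 19.2, L = (45.04, -20.87). Then |SL| = |L − S| = 25.63.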